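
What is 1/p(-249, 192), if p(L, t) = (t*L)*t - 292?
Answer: -1/9179428 ≈ -1.0894e-7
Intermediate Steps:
p(L, t) = -292 + L*t² (p(L, t) = (L*t)*t - 292 = L*t² - 292 = -292 + L*t²)
1/p(-249, 192) = 1/(-292 - 249*192²) = 1/(-292 - 249*36864) = 1/(-292 - 9179136) = 1/(-9179428) = -1/9179428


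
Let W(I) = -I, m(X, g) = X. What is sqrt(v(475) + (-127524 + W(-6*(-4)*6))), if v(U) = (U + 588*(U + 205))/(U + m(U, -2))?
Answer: I*sqrt(4593602830)/190 ≈ 356.72*I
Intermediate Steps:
v(U) = (120540 + 589*U)/(2*U) (v(U) = (U + 588*(U + 205))/(U + U) = (U + 588*(205 + U))/((2*U)) = (U + (120540 + 588*U))*(1/(2*U)) = (120540 + 589*U)*(1/(2*U)) = (120540 + 589*U)/(2*U))
sqrt(v(475) + (-127524 + W(-6*(-4)*6))) = sqrt((589/2 + 60270/475) + (-127524 - (-6*(-4))*6)) = sqrt((589/2 + 60270*(1/475)) + (-127524 - 24*6)) = sqrt((589/2 + 12054/95) + (-127524 - 1*144)) = sqrt(80063/190 + (-127524 - 144)) = sqrt(80063/190 - 127668) = sqrt(-24176857/190) = I*sqrt(4593602830)/190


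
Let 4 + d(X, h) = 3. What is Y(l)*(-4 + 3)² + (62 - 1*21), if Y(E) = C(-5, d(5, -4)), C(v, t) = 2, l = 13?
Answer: 43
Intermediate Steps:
d(X, h) = -1 (d(X, h) = -4 + 3 = -1)
Y(E) = 2
Y(l)*(-4 + 3)² + (62 - 1*21) = 2*(-4 + 3)² + (62 - 1*21) = 2*(-1)² + (62 - 21) = 2*1 + 41 = 2 + 41 = 43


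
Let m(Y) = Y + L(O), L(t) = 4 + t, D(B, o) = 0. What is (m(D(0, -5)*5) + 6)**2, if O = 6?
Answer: 256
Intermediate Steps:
m(Y) = 10 + Y (m(Y) = Y + (4 + 6) = Y + 10 = 10 + Y)
(m(D(0, -5)*5) + 6)**2 = ((10 + 0*5) + 6)**2 = ((10 + 0) + 6)**2 = (10 + 6)**2 = 16**2 = 256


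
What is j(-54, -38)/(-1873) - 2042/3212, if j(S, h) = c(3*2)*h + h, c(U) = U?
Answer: -1485137/3008038 ≈ -0.49372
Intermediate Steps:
j(S, h) = 7*h (j(S, h) = (3*2)*h + h = 6*h + h = 7*h)
j(-54, -38)/(-1873) - 2042/3212 = (7*(-38))/(-1873) - 2042/3212 = -266*(-1/1873) - 2042*1/3212 = 266/1873 - 1021/1606 = -1485137/3008038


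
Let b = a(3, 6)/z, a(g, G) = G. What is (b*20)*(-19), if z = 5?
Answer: -456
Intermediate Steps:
b = 6/5 ≈ 1.2000
(b*20)*(-19) = ((6/5)*20)*(-19) = 24*(-19) = -456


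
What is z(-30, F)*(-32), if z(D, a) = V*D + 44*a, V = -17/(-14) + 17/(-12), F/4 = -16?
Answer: 629424/7 ≈ 89918.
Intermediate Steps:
F = -64 (F = 4*(-16) = -64)
V = -17/84 (V = -17*(-1/14) + 17*(-1/12) = 17/14 - 17/12 = -17/84 ≈ -0.20238)
z(D, a) = 44*a - 17*D/84 (z(D, a) = -17*D/84 + 44*a = 44*a - 17*D/84)
z(-30, F)*(-32) = (44*(-64) - 17/84*(-30))*(-32) = (-2816 + 85/14)*(-32) = -39339/14*(-32) = 629424/7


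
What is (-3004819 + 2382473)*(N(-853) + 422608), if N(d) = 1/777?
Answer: -204357526154282/777 ≈ -2.6301e+11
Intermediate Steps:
N(d) = 1/777
(-3004819 + 2382473)*(N(-853) + 422608) = (-3004819 + 2382473)*(1/777 + 422608) = -622346*328366417/777 = -204357526154282/777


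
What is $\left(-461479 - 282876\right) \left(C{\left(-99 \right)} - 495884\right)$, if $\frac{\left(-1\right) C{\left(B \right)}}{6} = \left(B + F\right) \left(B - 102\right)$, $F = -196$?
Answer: $633932913170$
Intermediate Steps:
$C{\left(B \right)} = - 6 \left(-196 + B\right) \left(-102 + B\right)$ ($C{\left(B \right)} = - 6 \left(B - 196\right) \left(B - 102\right) = - 6 \left(-196 + B\right) \left(-102 + B\right)$)
$\left(-461479 - 282876\right) \left(C{\left(-99 \right)} - 495884\right) = \left(-461479 - 282876\right) \left(\left(-119952 - 6 \left(-99\right)^{2} + 1788 \left(-99\right)\right) - 495884\right) = - 744355 \left(\left(-119952 - 58806 - 177012\right) - 495884\right) = - 744355 \left(-355770 - 495884\right) = \left(-744355\right) \left(-851654\right) = 633932913170$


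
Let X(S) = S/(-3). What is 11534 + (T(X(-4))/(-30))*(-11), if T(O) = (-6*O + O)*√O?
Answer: 11534 - 44*√3/27 ≈ 11531.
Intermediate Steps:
X(S) = -S/3 (X(S) = S*(-⅓) = -S/3)
T(O) = -5*O^(3/2) (T(O) = (-5*O)*√O = -5*O^(3/2))
11534 + (T(X(-4))/(-30))*(-11) = 11534 + ((-5*8*√3/9)/(-30))*(-11) = 11534 - (-1)*(4/3)^(3/2)/6*(-11) = 11534 - (-1)*8*√3/9/6*(-11) = 11534 - (-4)*√3/27*(-11) = 11534 + (4*√3/27)*(-11) = 11534 - 44*√3/27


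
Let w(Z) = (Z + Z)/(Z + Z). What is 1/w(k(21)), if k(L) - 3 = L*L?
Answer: 1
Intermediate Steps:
k(L) = 3 + L² (k(L) = 3 + L*L = 3 + L²)
w(Z) = 1 (w(Z) = (2*Z)/((2*Z)) = (2*Z)*(1/(2*Z)) = 1)
1/w(k(21)) = 1/1 = 1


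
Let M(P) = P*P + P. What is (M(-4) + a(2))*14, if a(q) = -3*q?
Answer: 84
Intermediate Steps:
M(P) = P + P² (M(P) = P² + P = P + P²)
(M(-4) + a(2))*14 = (-4*(1 - 4) - 3*2)*14 = (-4*(-3) - 6)*14 = (12 - 6)*14 = 6*14 = 84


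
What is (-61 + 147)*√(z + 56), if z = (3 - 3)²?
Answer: 172*√14 ≈ 643.57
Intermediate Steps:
z = 0 (z = 0² = 0)
(-61 + 147)*√(z + 56) = (-61 + 147)*√(0 + 56) = 86*√56 = 86*(2*√14) = 172*√14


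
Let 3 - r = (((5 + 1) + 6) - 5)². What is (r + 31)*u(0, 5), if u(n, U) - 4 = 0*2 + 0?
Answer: -60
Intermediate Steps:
u(n, U) = 4 (u(n, U) = 4 + (0*2 + 0) = 4 + (0 + 0) = 4 + 0 = 4)
r = -46 (r = 3 - (((5 + 1) + 6) - 5)² = 3 - ((6 + 6) - 5)² = 3 - (12 - 5)² = 3 - 1*7² = 3 - 1*49 = 3 - 49 = -46)
(r + 31)*u(0, 5) = (-46 + 31)*4 = -15*4 = -60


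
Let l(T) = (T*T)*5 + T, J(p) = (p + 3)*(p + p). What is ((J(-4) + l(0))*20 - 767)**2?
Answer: 368449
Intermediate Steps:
J(p) = 2*p*(3 + p) (J(p) = (3 + p)*(2*p) = 2*p*(3 + p))
l(T) = T + 5*T**2 (l(T) = T**2*5 + T = 5*T**2 + T = T + 5*T**2)
((J(-4) + l(0))*20 - 767)**2 = ((2*(-4)*(3 - 4) + 0*(1 + 5*0))*20 - 767)**2 = ((2*(-4)*(-1) + 0*(1 + 0))*20 - 767)**2 = ((8 + 0*1)*20 - 767)**2 = ((8 + 0)*20 - 767)**2 = (8*20 - 767)**2 = (160 - 767)**2 = (-607)**2 = 368449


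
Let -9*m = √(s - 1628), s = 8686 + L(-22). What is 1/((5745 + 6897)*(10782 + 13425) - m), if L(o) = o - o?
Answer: 12394008207/3792875047782301529 - 9*√7058/7585750095564603058 ≈ 3.2677e-9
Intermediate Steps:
L(o) = 0
s = 8686 (s = 8686 + 0 = 8686)
m = -√7058/9 (m = -√(8686 - 1628)/9 = -√7058/9 ≈ -9.3347)
1/((5745 + 6897)*(10782 + 13425) - m) = 1/((5745 + 6897)*(10782 + 13425) - (-1)*√7058/9) = 1/(12642*24207 + √7058/9) = 1/(306024894 + √7058/9)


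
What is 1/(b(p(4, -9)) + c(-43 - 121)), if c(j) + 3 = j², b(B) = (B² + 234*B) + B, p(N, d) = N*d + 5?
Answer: 1/20569 ≈ 4.8617e-5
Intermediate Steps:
p(N, d) = 5 + N*d
b(B) = B² + 235*B
c(j) = -3 + j²
1/(b(p(4, -9)) + c(-43 - 121)) = 1/((5 + 4*(-9))*(235 + (5 + 4*(-9))) + (-3 + (-43 - 121)²)) = 1/((5 - 36)*(235 + (5 - 36)) + (-3 + (-164)²)) = 1/(-31*(235 - 31) + (-3 + 26896)) = 1/(-31*204 + 26893) = 1/(-6324 + 26893) = 1/20569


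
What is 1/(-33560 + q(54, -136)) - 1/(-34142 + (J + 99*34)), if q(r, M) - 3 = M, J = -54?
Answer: 2863/1038755190 ≈ 2.7562e-6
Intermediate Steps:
q(r, M) = 3 + M
1/(-33560 + q(54, -136)) - 1/(-34142 + (J + 99*34)) = 1/(-33560 + (3 - 136)) - 1/(-34142 + (-54 + 99*34)) = 1/(-33560 - 133) - 1/(-34142 + (-54 + 3366)) = 1/(-33693) - 1/(-34142 + 3312) = -1/33693 - 1/(-30830) = -1/33693 - 1*(-1/30830) = -1/33693 + 1/30830 = 2863/1038755190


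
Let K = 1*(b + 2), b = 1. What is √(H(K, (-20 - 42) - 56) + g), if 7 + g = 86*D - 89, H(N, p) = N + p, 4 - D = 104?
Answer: 3*I*√979 ≈ 93.867*I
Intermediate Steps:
D = -100 (D = 4 - 1*104 = 4 - 104 = -100)
K = 3 (K = 1*(1 + 2) = 1*3 = 3)
g = -8696 (g = -7 + (86*(-100) - 89) = -7 + (-8600 - 89) = -7 - 8689 = -8696)
√(H(K, (-20 - 42) - 56) + g) = √((3 + ((-20 - 42) - 56)) - 8696) = √((3 + (-62 - 56)) - 8696) = √((3 - 118) - 8696) = √(-115 - 8696) = √(-8811) = 3*I*√979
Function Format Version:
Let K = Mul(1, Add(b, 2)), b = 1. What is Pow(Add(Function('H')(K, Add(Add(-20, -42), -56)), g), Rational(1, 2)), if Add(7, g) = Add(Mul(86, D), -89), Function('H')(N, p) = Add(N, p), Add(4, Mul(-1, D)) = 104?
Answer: Mul(3, I, Pow(979, Rational(1, 2))) ≈ Mul(93.867, I)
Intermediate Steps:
D = -100 (D = Add(4, Mul(-1, 104)) = Add(4, -104) = -100)
K = 3 (K = Mul(1, Add(1, 2)) = Mul(1, 3) = 3)
g = -8696 (g = Add(-7, Add(Mul(86, -100), -89)) = Add(-7, Add(-8600, -89)) = Add(-7, -8689) = -8696)
Pow(Add(Function('H')(K, Add(Add(-20, -42), -56)), g), Rational(1, 2)) = Pow(Add(Add(3, Add(Add(-20, -42), -56)), -8696), Rational(1, 2)) = Pow(Add(Add(3, Add(-62, -56)), -8696), Rational(1, 2)) = Pow(Add(Add(3, -118), -8696), Rational(1, 2)) = Pow(Add(-115, -8696), Rational(1, 2)) = Pow(-8811, Rational(1, 2)) = Mul(3, I, Pow(979, Rational(1, 2)))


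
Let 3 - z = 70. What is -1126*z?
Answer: 75442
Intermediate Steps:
z = -67 (z = 3 - 1*70 = 3 - 70 = -67)
-1126*z = -1126*(-67) = 75442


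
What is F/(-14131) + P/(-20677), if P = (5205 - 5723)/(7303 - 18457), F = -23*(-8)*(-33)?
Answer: 53860987643/125348088723 ≈ 0.42969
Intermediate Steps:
F = -6072 (F = 184*(-33) = -6072)
P = 259/5577 (P = -518/(-11154) = -518*(-1/11154) = 259/5577 ≈ 0.046441)
F/(-14131) + P/(-20677) = -6072/(-14131) + (259/5577)/(-20677) = -6072*(-1/14131) + (259/5577)*(-1/20677) = 6072/14131 - 259/115315629 = 53860987643/125348088723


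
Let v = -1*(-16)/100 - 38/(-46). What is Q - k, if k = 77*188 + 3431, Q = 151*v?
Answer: -10210908/575 ≈ -17758.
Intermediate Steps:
v = 567/575 (v = 16*(1/100) - 38*(-1/46) = 4/25 + 19/23 = 567/575 ≈ 0.98609)
Q = 85617/575 (Q = 151*(567/575) = 85617/575 ≈ 148.90)
k = 17907 (k = 14476 + 3431 = 17907)
Q - k = 85617/575 - 1*17907 = 85617/575 - 17907 = -10210908/575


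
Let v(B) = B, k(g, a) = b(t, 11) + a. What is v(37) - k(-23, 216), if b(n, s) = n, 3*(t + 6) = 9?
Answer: -176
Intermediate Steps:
t = -3 (t = -6 + (⅓)*9 = -6 + 3 = -3)
k(g, a) = -3 + a
v(37) - k(-23, 216) = 37 - (-3 + 216) = 37 - 1*213 = 37 - 213 = -176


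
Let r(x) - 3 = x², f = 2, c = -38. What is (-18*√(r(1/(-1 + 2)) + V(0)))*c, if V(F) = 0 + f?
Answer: 684*√6 ≈ 1675.5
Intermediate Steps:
V(F) = 2 (V(F) = 0 + 2 = 2)
r(x) = 3 + x²
(-18*√(r(1/(-1 + 2)) + V(0)))*c = -18*√((3 + (1/(-1 + 2))²) + 2)*(-38) = -18*√((3 + (1/1)²) + 2)*(-38) = -18*√((3 + 1²) + 2)*(-38) = -18*√((3 + 1) + 2)*(-38) = -18*√(4 + 2)*(-38) = -18*√6*(-38) = 684*√6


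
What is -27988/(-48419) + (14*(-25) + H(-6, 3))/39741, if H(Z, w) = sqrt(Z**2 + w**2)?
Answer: 1095324458/1924219479 + sqrt(5)/13247 ≈ 0.56940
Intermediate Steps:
-27988/(-48419) + (14*(-25) + H(-6, 3))/39741 = -27988/(-48419) + (14*(-25) + sqrt((-6)**2 + 3**2))/39741 = -27988*(-1/48419) + (-350 + sqrt(36 + 9))*(1/39741) = 27988/48419 + (-350 + sqrt(45))*(1/39741) = 27988/48419 + (-350 + 3*sqrt(5))*(1/39741) = 27988/48419 + (-350/39741 + sqrt(5)/13247) = 1095324458/1924219479 + sqrt(5)/13247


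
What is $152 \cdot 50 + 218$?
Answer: $7818$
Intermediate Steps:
$152 \cdot 50 + 218 = 7600 + 218 = 7818$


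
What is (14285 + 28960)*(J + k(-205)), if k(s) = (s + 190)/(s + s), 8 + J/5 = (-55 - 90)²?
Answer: 372640997385/82 ≈ 4.5444e+9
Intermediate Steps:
J = 105085 (J = -40 + 5*(-55 - 90)² = -40 + 5*(-145)² = -40 + 5*21025 = -40 + 105125 = 105085)
k(s) = (190 + s)/(2*s) (k(s) = (190 + s)/((2*s)) = (190 + s)*(1/(2*s)) = (190 + s)/(2*s))
(14285 + 28960)*(J + k(-205)) = (14285 + 28960)*(105085 + (½)*(190 - 205)/(-205)) = 43245*(105085 + (½)*(-1/205)*(-15)) = 43245*(105085 + 3/82) = 43245*(8616973/82) = 372640997385/82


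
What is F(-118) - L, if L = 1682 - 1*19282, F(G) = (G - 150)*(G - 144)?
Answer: 87816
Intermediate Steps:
F(G) = (-150 + G)*(-144 + G)
L = -17600 (L = 1682 - 19282 = -17600)
F(-118) - L = (21600 + (-118)**2 - 294*(-118)) - 1*(-17600) = (21600 + 13924 + 34692) + 17600 = 70216 + 17600 = 87816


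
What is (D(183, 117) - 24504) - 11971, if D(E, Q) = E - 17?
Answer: -36309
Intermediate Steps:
D(E, Q) = -17 + E
(D(183, 117) - 24504) - 11971 = ((-17 + 183) - 24504) - 11971 = (166 - 24504) - 11971 = -24338 - 11971 = -36309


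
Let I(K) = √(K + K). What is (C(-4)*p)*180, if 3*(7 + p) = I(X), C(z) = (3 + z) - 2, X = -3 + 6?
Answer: 3780 - 180*√6 ≈ 3339.1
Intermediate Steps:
X = 3
I(K) = √2*√K (I(K) = √(2*K) = √2*√K)
C(z) = 1 + z
p = -7 + √6/3 (p = -7 + (√2*√3)/3 = -7 + √6/3 ≈ -6.1835)
(C(-4)*p)*180 = ((1 - 4)*(-7 + √6/3))*180 = -3*(-7 + √6/3)*180 = (21 - √6)*180 = 3780 - 180*√6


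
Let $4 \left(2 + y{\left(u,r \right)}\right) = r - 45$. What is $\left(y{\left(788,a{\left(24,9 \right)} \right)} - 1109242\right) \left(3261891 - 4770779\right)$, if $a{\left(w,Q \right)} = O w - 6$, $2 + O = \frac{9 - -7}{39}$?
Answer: $\frac{21758861689034}{13} \approx 1.6738 \cdot 10^{12}$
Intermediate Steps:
$O = - \frac{62}{39}$ ($O = -2 + \frac{9 - -7}{39} = -2 + \left(9 + 7\right) \frac{1}{39} = -2 + 16 \cdot \frac{1}{39} = -2 + \frac{16}{39} = - \frac{62}{39} \approx -1.5897$)
$a{\left(w,Q \right)} = -6 - \frac{62 w}{39}$ ($a{\left(w,Q \right)} = - \frac{62 w}{39} - 6 = -6 - \frac{62 w}{39}$)
$y{\left(u,r \right)} = - \frac{53}{4} + \frac{r}{4}$ ($y{\left(u,r \right)} = -2 + \frac{r - 45}{4} = -2 + \frac{-45 + r}{4} = -2 + \left(- \frac{45}{4} + \frac{r}{4}\right) = - \frac{53}{4} + \frac{r}{4}$)
$\left(y{\left(788,a{\left(24,9 \right)} \right)} - 1109242\right) \left(3261891 - 4770779\right) = \left(\left(- \frac{53}{4} + \frac{-6 - \frac{496}{13}}{4}\right) - 1109242\right) \left(3261891 - 4770779\right) = \left(\left(- \frac{53}{4} + \frac{-6 - \frac{496}{13}}{4}\right) - 1109242\right) \left(-1508888\right) = \left(\left(- \frac{53}{4} + \frac{1}{4} \left(- \frac{574}{13}\right)\right) - 1109242\right) \left(-1508888\right) = \left(\left(- \frac{53}{4} - \frac{287}{26}\right) - 1109242\right) \left(-1508888\right) = \left(- \frac{1263}{52} - 1109242\right) \left(-1508888\right) = \left(- \frac{57681847}{52}\right) \left(-1508888\right) = \frac{21758861689034}{13}$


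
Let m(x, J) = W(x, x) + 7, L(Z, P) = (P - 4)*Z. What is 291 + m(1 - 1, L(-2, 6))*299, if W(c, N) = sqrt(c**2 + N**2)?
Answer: 2384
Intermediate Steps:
L(Z, P) = Z*(-4 + P) (L(Z, P) = (-4 + P)*Z = Z*(-4 + P))
W(c, N) = sqrt(N**2 + c**2)
m(x, J) = 7 + sqrt(2)*sqrt(x**2) (m(x, J) = sqrt(x**2 + x**2) + 7 = sqrt(2*x**2) + 7 = sqrt(2)*sqrt(x**2) + 7 = 7 + sqrt(2)*sqrt(x**2))
291 + m(1 - 1, L(-2, 6))*299 = 291 + (7 + sqrt(2)*sqrt((1 - 1)**2))*299 = 291 + (7 + sqrt(2)*sqrt(0**2))*299 = 291 + (7 + sqrt(2)*sqrt(0))*299 = 291 + (7 + sqrt(2)*0)*299 = 291 + (7 + 0)*299 = 291 + 7*299 = 291 + 2093 = 2384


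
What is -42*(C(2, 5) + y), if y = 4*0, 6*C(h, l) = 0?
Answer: 0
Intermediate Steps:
C(h, l) = 0 (C(h, l) = (1/6)*0 = 0)
y = 0
-42*(C(2, 5) + y) = -42*(0 + 0) = -42*0 = 0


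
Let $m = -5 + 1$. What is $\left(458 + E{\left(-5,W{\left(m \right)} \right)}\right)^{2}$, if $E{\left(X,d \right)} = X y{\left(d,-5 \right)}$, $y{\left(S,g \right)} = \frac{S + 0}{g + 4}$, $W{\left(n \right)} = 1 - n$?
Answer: $233289$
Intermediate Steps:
$m = -4$
$y{\left(S,g \right)} = \frac{S}{4 + g}$
$E{\left(X,d \right)} = - X d$ ($E{\left(X,d \right)} = X \frac{d}{4 - 5} = X \frac{d}{-1} = X d \left(-1\right) = X \left(- d\right) = - X d$)
$\left(458 + E{\left(-5,W{\left(m \right)} \right)}\right)^{2} = \left(458 - - 5 \left(1 - -4\right)\right)^{2} = \left(458 - - 5 \left(1 + 4\right)\right)^{2} = \left(458 - \left(-5\right) 5\right)^{2} = \left(458 + 25\right)^{2} = 483^{2} = 233289$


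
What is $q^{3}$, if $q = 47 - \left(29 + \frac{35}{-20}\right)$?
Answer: $\frac{493039}{64} \approx 7703.7$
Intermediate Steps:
$q = \frac{79}{4}$ ($q = 47 - \left(29 + 35 \left(- \frac{1}{20}\right)\right) = 47 - \frac{109}{4} = \frac{79}{4} \approx 19.75$)
$q^{3} = \left(\frac{79}{4}\right)^{3} = \frac{493039}{64}$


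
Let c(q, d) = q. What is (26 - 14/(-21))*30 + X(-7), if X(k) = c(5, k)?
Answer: 805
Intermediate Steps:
X(k) = 5
(26 - 14/(-21))*30 + X(-7) = (26 - 14/(-21))*30 + 5 = (26 - 14*(-1)/21)*30 + 5 = (26 - 1*(-⅔))*30 + 5 = (26 + ⅔)*30 + 5 = (80/3)*30 + 5 = 800 + 5 = 805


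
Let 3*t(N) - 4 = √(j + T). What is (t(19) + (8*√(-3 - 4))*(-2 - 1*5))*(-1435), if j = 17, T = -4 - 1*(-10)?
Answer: -5740/3 - 1435*√23/3 + 80360*I*√7 ≈ -4207.3 + 2.1261e+5*I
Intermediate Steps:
T = 6 (T = -4 + 10 = 6)
t(N) = 4/3 + √23/3 (t(N) = 4/3 + √(17 + 6)/3 = 4/3 + √23/3)
(t(19) + (8*√(-3 - 4))*(-2 - 1*5))*(-1435) = ((4/3 + √23/3) + (8*√(-3 - 4))*(-2 - 1*5))*(-1435) = ((4/3 + √23/3) + (8*√(-7))*(-2 - 5))*(-1435) = ((4/3 + √23/3) + (8*(I*√7))*(-7))*(-1435) = ((4/3 + √23/3) + (8*I*√7)*(-7))*(-1435) = ((4/3 + √23/3) - 56*I*√7)*(-1435) = (4/3 + √23/3 - 56*I*√7)*(-1435) = -5740/3 - 1435*√23/3 + 80360*I*√7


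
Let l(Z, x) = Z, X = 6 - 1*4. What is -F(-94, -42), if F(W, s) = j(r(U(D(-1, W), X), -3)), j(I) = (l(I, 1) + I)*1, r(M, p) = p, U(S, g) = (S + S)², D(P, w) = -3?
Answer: 6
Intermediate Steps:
X = 2 (X = 6 - 4 = 2)
U(S, g) = 4*S² (U(S, g) = (2*S)² = 4*S²)
j(I) = 2*I (j(I) = (I + I)*1 = (2*I)*1 = 2*I)
F(W, s) = -6 (F(W, s) = 2*(-3) = -6)
-F(-94, -42) = -1*(-6) = 6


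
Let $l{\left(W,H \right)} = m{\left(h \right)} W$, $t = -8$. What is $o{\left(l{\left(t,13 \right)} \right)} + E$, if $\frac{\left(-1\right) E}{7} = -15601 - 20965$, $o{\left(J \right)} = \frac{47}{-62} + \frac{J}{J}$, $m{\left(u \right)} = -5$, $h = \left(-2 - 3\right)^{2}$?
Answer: $\frac{15869659}{62} \approx 2.5596 \cdot 10^{5}$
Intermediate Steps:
$h = 25$ ($h = \left(-5\right)^{2} = 25$)
$l{\left(W,H \right)} = - 5 W$
$o{\left(J \right)} = \frac{15}{62}$ ($o{\left(J \right)} = 47 \left(- \frac{1}{62}\right) + 1 = - \frac{47}{62} + 1 = \frac{15}{62}$)
$E = 255962$ ($E = - 7 \left(-15601 - 20965\right) = \left(-7\right) \left(-36566\right) = 255962$)
$o{\left(l{\left(t,13 \right)} \right)} + E = \frac{15}{62} + 255962 = \frac{15869659}{62}$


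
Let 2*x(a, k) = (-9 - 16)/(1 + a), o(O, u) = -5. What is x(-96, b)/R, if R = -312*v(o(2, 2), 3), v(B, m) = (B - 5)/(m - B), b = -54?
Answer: 1/2964 ≈ 0.00033738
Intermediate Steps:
v(B, m) = (-5 + B)/(m - B)
R = 390 (R = -312*(5 - 1*(-5))/(-5 - 1*3) = -312*(5 + 5)/(-5 - 3) = -312*10/(-8) = -(-39)*10 = -312*(-5/4) = 390)
x(a, k) = -25/(2*(1 + a)) (x(a, k) = ((-9 - 16)/(1 + a))/2 = (-25/(1 + a))/2 = -25/(2*(1 + a)))
x(-96, b)/R = -25/(2 + 2*(-96))/390 = -25/(2 - 192)*(1/390) = -25/(-190)*(1/390) = -25*(-1/190)*(1/390) = (5/38)*(1/390) = 1/2964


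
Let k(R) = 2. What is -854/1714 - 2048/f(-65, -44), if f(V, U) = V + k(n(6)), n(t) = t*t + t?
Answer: 1728235/53991 ≈ 32.010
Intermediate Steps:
n(t) = t + t² (n(t) = t² + t = t + t²)
f(V, U) = 2 + V (f(V, U) = V + 2 = 2 + V)
-854/1714 - 2048/f(-65, -44) = -854/1714 - 2048/(2 - 65) = -854*1/1714 - 2048/(-63) = -427/857 - 2048*(-1/63) = -427/857 + 2048/63 = 1728235/53991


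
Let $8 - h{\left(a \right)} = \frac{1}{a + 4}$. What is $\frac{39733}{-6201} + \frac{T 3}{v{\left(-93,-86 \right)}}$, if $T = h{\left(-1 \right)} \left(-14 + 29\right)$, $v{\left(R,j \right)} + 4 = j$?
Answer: $- \frac{127007}{12402} \approx -10.241$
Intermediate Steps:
$v{\left(R,j \right)} = -4 + j$
$h{\left(a \right)} = 8 - \frac{1}{4 + a}$ ($h{\left(a \right)} = 8 - \frac{1}{a + 4} = 8 - \frac{1}{4 + a}$)
$T = 115$ ($T = \frac{31 + 8 \left(-1\right)}{4 - 1} \left(-14 + 29\right) = \frac{31 - 8}{3} \cdot 15 = \frac{1}{3} \cdot 23 \cdot 15 = \frac{23}{3} \cdot 15 = 115$)
$\frac{39733}{-6201} + \frac{T 3}{v{\left(-93,-86 \right)}} = \frac{39733}{-6201} + \frac{115 \cdot 3}{-4 - 86} = 39733 \left(- \frac{1}{6201}\right) + \frac{345}{-90} = - \frac{39733}{6201} + 345 \left(- \frac{1}{90}\right) = - \frac{39733}{6201} - \frac{23}{6} = - \frac{127007}{12402}$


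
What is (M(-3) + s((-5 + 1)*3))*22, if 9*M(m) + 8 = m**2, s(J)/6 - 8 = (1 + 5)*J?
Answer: -76010/9 ≈ -8445.6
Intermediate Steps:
s(J) = 48 + 36*J (s(J) = 48 + 6*((1 + 5)*J) = 48 + 6*(6*J) = 48 + 36*J)
M(m) = -8/9 + m**2/9
(M(-3) + s((-5 + 1)*3))*22 = ((-8/9 + (1/9)*(-3)**2) + (48 + 36*((-5 + 1)*3)))*22 = ((-8/9 + (1/9)*9) + (48 + 36*(-4*3)))*22 = ((-8/9 + 1) + (48 + 36*(-12)))*22 = (1/9 + (48 - 432))*22 = (1/9 - 384)*22 = -3455/9*22 = -76010/9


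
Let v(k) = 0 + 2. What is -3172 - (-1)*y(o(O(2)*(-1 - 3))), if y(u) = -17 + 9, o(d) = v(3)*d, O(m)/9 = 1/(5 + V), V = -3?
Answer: -3180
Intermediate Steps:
v(k) = 2
O(m) = 9/2 (O(m) = 9/(5 - 3) = 9/2)
o(d) = 2*d
y(u) = -8
-3172 - (-1)*y(o(O(2)*(-1 - 3))) = -3172 - (-1)*(-8) = -3172 - 1*8 = -3172 - 8 = -3180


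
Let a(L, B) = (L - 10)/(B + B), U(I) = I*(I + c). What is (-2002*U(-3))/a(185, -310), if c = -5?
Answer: 851136/5 ≈ 1.7023e+5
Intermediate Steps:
U(I) = I*(-5 + I) (U(I) = I*(I - 5) = I*(-5 + I))
a(L, B) = (-10 + L)/(2*B) (a(L, B) = (-10 + L)/((2*B)) = (-10 + L)*(1/(2*B)) = (-10 + L)/(2*B))
(-2002*U(-3))/a(185, -310) = (-(-6006)*(-5 - 3))/(((1/2)*(-10 + 185)/(-310))) = (-(-6006)*(-8))/(((1/2)*(-1/310)*175)) = (-2002*24)/(-35/124) = -48048*(-124/35) = 851136/5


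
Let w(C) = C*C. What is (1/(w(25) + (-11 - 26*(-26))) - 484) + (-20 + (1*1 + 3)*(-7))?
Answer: -686279/1290 ≈ -532.00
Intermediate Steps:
w(C) = C²
(1/(w(25) + (-11 - 26*(-26))) - 484) + (-20 + (1*1 + 3)*(-7)) = (1/(25² + (-11 - 26*(-26))) - 484) + (-20 + (1*1 + 3)*(-7)) = (1/(625 + (-11 + 676)) - 484) + (-20 + (1 + 3)*(-7)) = (1/(625 + 665) - 484) + (-20 + 4*(-7)) = (1/1290 - 484) + (-20 - 28) = (1/1290 - 484) - 48 = -624359/1290 - 48 = -686279/1290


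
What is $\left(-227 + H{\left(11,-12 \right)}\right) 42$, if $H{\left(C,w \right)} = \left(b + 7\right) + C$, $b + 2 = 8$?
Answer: $-8526$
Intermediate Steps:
$b = 6$ ($b = -2 + 8 = 6$)
$H{\left(C,w \right)} = 13 + C$ ($H{\left(C,w \right)} = \left(6 + 7\right) + C = 13 + C$)
$\left(-227 + H{\left(11,-12 \right)}\right) 42 = \left(-227 + \left(13 + 11\right)\right) 42 = \left(-227 + 24\right) 42 = \left(-203\right) 42 = -8526$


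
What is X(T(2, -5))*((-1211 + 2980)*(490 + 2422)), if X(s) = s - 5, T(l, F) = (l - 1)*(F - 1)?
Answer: -56664608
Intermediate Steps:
T(l, F) = (-1 + F)*(-1 + l) (T(l, F) = (-1 + l)*(-1 + F) = (-1 + F)*(-1 + l))
X(s) = -5 + s
X(T(2, -5))*((-1211 + 2980)*(490 + 2422)) = (-5 + (1 - 1*(-5) - 1*2 - 5*2))*((-1211 + 2980)*(490 + 2422)) = (-5 + (1 + 5 - 2 - 10))*(1769*2912) = (-5 - 6)*5151328 = -11*5151328 = -56664608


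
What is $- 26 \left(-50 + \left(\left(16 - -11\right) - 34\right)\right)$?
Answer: $1482$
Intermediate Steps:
$- 26 \left(-50 + \left(\left(16 - -11\right) - 34\right)\right) = - 26 \left(-50 + \left(\left(16 + 11\right) - 34\right)\right) = - 26 \left(-50 + \left(27 - 34\right)\right) = - 26 \left(-50 - 7\right) = \left(-26\right) \left(-57\right) = 1482$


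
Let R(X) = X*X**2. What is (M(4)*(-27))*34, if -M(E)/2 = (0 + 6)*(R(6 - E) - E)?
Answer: 44064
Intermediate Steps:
R(X) = X**3
M(E) = -12*(6 - E)**3 + 12*E (M(E) = -2*(0 + 6)*((6 - E)**3 - E) = -12*((6 - E)**3 - E) = -2*(-6*E + 6*(6 - E)**3) = -12*(6 - E)**3 + 12*E)
(M(4)*(-27))*34 = ((12*4 + 12*(-6 + 4)**3)*(-27))*34 = ((48 + 12*(-2)**3)*(-27))*34 = ((48 + 12*(-8))*(-27))*34 = ((48 - 96)*(-27))*34 = -48*(-27)*34 = 1296*34 = 44064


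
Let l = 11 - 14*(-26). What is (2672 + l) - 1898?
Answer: 1149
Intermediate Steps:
l = 375 (l = 11 + 364 = 375)
(2672 + l) - 1898 = (2672 + 375) - 1898 = 3047 - 1898 = 1149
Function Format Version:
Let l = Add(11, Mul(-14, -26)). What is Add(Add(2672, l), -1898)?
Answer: 1149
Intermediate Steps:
l = 375 (l = Add(11, 364) = 375)
Add(Add(2672, l), -1898) = Add(Add(2672, 375), -1898) = Add(3047, -1898) = 1149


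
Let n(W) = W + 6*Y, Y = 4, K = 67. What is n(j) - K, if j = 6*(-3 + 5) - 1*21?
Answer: -52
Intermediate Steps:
j = -9 (j = 6*2 - 21 = 12 - 21 = -9)
n(W) = 24 + W (n(W) = W + 6*4 = W + 24 = 24 + W)
n(j) - K = (24 - 9) - 1*67 = 15 - 67 = -52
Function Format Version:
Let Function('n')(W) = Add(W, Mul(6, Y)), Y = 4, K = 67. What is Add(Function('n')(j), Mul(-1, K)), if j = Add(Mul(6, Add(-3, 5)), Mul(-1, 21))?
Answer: -52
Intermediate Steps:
j = -9 (j = Add(Mul(6, 2), -21) = Add(12, -21) = -9)
Function('n')(W) = Add(24, W) (Function('n')(W) = Add(W, Mul(6, 4)) = Add(W, 24) = Add(24, W))
Add(Function('n')(j), Mul(-1, K)) = Add(Add(24, -9), Mul(-1, 67)) = Add(15, -67) = -52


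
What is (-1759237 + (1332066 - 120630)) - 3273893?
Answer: -3821694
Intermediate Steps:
(-1759237 + (1332066 - 120630)) - 3273893 = (-1759237 + 1211436) - 3273893 = -547801 - 3273893 = -3821694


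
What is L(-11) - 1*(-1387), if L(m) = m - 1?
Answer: 1375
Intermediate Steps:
L(m) = -1 + m
L(-11) - 1*(-1387) = (-1 - 11) - 1*(-1387) = -12 + 1387 = 1375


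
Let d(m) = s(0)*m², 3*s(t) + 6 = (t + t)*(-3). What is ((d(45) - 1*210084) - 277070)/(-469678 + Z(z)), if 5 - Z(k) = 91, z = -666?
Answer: 122801/117441 ≈ 1.0456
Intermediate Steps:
Z(k) = -86 (Z(k) = 5 - 1*91 = 5 - 91 = -86)
s(t) = -2 - 2*t (s(t) = -2 + ((t + t)*(-3))/3 = -2 + ((2*t)*(-3))/3 = -2 + (-6*t)/3 = -2 - 2*t)
d(m) = -2*m² (d(m) = (-2 - 2*0)*m² = (-2 + 0)*m² = -2*m²)
((d(45) - 1*210084) - 277070)/(-469678 + Z(z)) = ((-2*45² - 1*210084) - 277070)/(-469678 - 86) = ((-2*2025 - 210084) - 277070)/(-469764) = ((-4050 - 210084) - 277070)*(-1/469764) = (-214134 - 277070)*(-1/469764) = -491204*(-1/469764) = 122801/117441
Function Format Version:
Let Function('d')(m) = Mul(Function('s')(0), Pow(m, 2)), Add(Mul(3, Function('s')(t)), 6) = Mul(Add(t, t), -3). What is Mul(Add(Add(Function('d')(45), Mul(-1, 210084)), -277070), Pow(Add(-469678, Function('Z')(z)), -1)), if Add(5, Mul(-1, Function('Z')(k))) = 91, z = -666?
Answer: Rational(122801, 117441) ≈ 1.0456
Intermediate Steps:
Function('Z')(k) = -86 (Function('Z')(k) = Add(5, Mul(-1, 91)) = Add(5, -91) = -86)
Function('s')(t) = Add(-2, Mul(-2, t)) (Function('s')(t) = Add(-2, Mul(Rational(1, 3), Mul(Add(t, t), -3))) = Add(-2, Mul(Rational(1, 3), Mul(Mul(2, t), -3))) = Add(-2, Mul(Rational(1, 3), Mul(-6, t))) = Add(-2, Mul(-2, t)))
Function('d')(m) = Mul(-2, Pow(m, 2)) (Function('d')(m) = Mul(Add(-2, Mul(-2, 0)), Pow(m, 2)) = Mul(Add(-2, 0), Pow(m, 2)) = Mul(-2, Pow(m, 2)))
Mul(Add(Add(Function('d')(45), Mul(-1, 210084)), -277070), Pow(Add(-469678, Function('Z')(z)), -1)) = Mul(Add(Add(Mul(-2, Pow(45, 2)), Mul(-1, 210084)), -277070), Pow(Add(-469678, -86), -1)) = Mul(Add(Add(Mul(-2, 2025), -210084), -277070), Pow(-469764, -1)) = Mul(Add(Add(-4050, -210084), -277070), Rational(-1, 469764)) = Mul(Add(-214134, -277070), Rational(-1, 469764)) = Mul(-491204, Rational(-1, 469764)) = Rational(122801, 117441)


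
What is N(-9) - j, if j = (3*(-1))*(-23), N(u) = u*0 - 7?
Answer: -76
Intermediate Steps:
N(u) = -7 (N(u) = 0 - 7 = -7)
j = 69 (j = -3*(-23) = 69)
N(-9) - j = -7 - 1*69 = -7 - 69 = -76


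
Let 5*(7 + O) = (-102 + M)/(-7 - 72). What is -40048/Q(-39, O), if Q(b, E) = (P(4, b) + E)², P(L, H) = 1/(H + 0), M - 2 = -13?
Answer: -9503952073200/10779215329 ≈ -881.69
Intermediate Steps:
M = -11 (M = 2 - 13 = -11)
P(L, H) = 1/H
O = -2652/395 (O = -7 + ((-102 - 11)/(-7 - 72))/5 = -7 + (-113/(-79))/5 = -7 + (-113*(-1/79))/5 = -7 + (⅕)*(113/79) = -7 + 113/395 = -2652/395 ≈ -6.7139)
Q(b, E) = (E + 1/b)² (Q(b, E) = (1/b + E)² = (E + 1/b)²)
-40048/Q(-39, O) = -40048*1521/(1 - 2652/395*(-39))² = -40048*1521/(1 + 103428/395)² = -40048/((103823/395)²/1521) = -40048/((1/1521)*(10779215329/156025)) = -40048/10779215329/237314025 = -40048*237314025/10779215329 = -9503952073200/10779215329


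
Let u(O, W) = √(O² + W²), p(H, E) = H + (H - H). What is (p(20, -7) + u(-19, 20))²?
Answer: (20 + √761)² ≈ 2264.4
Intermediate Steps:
p(H, E) = H (p(H, E) = H + 0 = H)
(p(20, -7) + u(-19, 20))² = (20 + √((-19)² + 20²))² = (20 + √(361 + 400))² = (20 + √761)²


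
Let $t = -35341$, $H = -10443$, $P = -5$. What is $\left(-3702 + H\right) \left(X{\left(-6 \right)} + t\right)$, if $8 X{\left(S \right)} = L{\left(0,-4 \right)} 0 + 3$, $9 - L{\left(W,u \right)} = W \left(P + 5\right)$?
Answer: $\frac{3999145125}{8} \approx 4.9989 \cdot 10^{8}$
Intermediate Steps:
$L{\left(W,u \right)} = 9$ ($L{\left(W,u \right)} = 9 - W \left(-5 + 5\right) = 9 - W 0 = 9 - 0 = 9 + 0 = 9$)
$X{\left(S \right)} = \frac{3}{8}$ ($X{\left(S \right)} = \frac{9 \cdot 0 + 3}{8} = \frac{0 + 3}{8} = \frac{1}{8} \cdot 3 = \frac{3}{8}$)
$\left(-3702 + H\right) \left(X{\left(-6 \right)} + t\right) = \left(-3702 - 10443\right) \left(\frac{3}{8} - 35341\right) = \left(-14145\right) \left(- \frac{282725}{8}\right) = \frac{3999145125}{8}$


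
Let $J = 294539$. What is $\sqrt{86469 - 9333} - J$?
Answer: $-294539 + 4 \sqrt{4821} \approx -2.9426 \cdot 10^{5}$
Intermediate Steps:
$\sqrt{86469 - 9333} - J = \sqrt{86469 - 9333} - 294539 = \sqrt{77136} - 294539 = 4 \sqrt{4821} - 294539 = -294539 + 4 \sqrt{4821}$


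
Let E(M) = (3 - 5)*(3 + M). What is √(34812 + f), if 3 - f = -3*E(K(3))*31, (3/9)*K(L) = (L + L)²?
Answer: √14169 ≈ 119.03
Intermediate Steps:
K(L) = 12*L² (K(L) = 3*(L + L)² = 3*(2*L)² = 3*(4*L²) = 12*L²)
E(M) = -6 - 2*M (E(M) = -2*(3 + M) = -6 - 2*M)
f = -20643 (f = 3 - (-3*(-6 - 24*3²))*31 = 3 - (-3*(-6 - 24*9))*31 = 3 - (-3*(-6 - 2*108))*31 = 3 - (-3*(-6 - 216))*31 = 3 - (-3*(-222))*31 = 3 - 666*31 = 3 - 1*20646 = 3 - 20646 = -20643)
√(34812 + f) = √(34812 - 20643) = √14169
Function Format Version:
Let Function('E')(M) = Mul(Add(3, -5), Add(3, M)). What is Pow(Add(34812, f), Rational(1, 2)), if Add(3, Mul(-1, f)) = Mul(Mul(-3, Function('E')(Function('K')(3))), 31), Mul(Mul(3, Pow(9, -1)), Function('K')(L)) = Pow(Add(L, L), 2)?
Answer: Pow(14169, Rational(1, 2)) ≈ 119.03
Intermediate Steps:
Function('K')(L) = Mul(12, Pow(L, 2)) (Function('K')(L) = Mul(3, Pow(Add(L, L), 2)) = Mul(3, Pow(Mul(2, L), 2)) = Mul(3, Mul(4, Pow(L, 2))) = Mul(12, Pow(L, 2)))
Function('E')(M) = Add(-6, Mul(-2, M)) (Function('E')(M) = Mul(-2, Add(3, M)) = Add(-6, Mul(-2, M)))
f = -20643 (f = Add(3, Mul(-1, Mul(Mul(-3, Add(-6, Mul(-2, Mul(12, Pow(3, 2))))), 31))) = Add(3, Mul(-1, Mul(Mul(-3, Add(-6, Mul(-2, Mul(12, 9)))), 31))) = Add(3, Mul(-1, Mul(Mul(-3, Add(-6, Mul(-2, 108))), 31))) = Add(3, Mul(-1, Mul(Mul(-3, Add(-6, -216)), 31))) = Add(3, Mul(-1, Mul(Mul(-3, -222), 31))) = Add(3, Mul(-1, Mul(666, 31))) = Add(3, Mul(-1, 20646)) = Add(3, -20646) = -20643)
Pow(Add(34812, f), Rational(1, 2)) = Pow(Add(34812, -20643), Rational(1, 2)) = Pow(14169, Rational(1, 2))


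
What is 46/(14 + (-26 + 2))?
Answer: -23/5 ≈ -4.6000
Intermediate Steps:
46/(14 + (-26 + 2)) = 46/(14 - 24) = 46/(-10) = -⅒*46 = -23/5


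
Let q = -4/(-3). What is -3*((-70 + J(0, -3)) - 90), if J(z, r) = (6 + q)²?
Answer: 956/3 ≈ 318.67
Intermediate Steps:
q = 4/3 (q = -4*(-⅓) = 4/3 ≈ 1.3333)
J(z, r) = 484/9 (J(z, r) = (6 + 4/3)² = (22/3)² = 484/9)
-3*((-70 + J(0, -3)) - 90) = -3*((-70 + 484/9) - 90) = -3*(-146/9 - 90) = -3*(-956/9) = 956/3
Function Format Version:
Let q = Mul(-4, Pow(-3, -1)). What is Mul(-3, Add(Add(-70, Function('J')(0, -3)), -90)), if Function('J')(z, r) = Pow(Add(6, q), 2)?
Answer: Rational(956, 3) ≈ 318.67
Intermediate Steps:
q = Rational(4, 3) (q = Mul(-4, Rational(-1, 3)) = Rational(4, 3) ≈ 1.3333)
Function('J')(z, r) = Rational(484, 9) (Function('J')(z, r) = Pow(Add(6, Rational(4, 3)), 2) = Pow(Rational(22, 3), 2) = Rational(484, 9))
Mul(-3, Add(Add(-70, Function('J')(0, -3)), -90)) = Mul(-3, Add(Add(-70, Rational(484, 9)), -90)) = Mul(-3, Add(Rational(-146, 9), -90)) = Mul(-3, Rational(-956, 9)) = Rational(956, 3)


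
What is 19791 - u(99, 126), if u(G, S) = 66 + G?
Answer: 19626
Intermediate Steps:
19791 - u(99, 126) = 19791 - (66 + 99) = 19791 - 1*165 = 19791 - 165 = 19626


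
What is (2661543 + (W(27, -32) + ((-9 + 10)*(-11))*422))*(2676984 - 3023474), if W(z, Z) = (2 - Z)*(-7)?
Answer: -920507162870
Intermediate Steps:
W(z, Z) = -14 + 7*Z
(2661543 + (W(27, -32) + ((-9 + 10)*(-11))*422))*(2676984 - 3023474) = (2661543 + ((-14 + 7*(-32)) + ((-9 + 10)*(-11))*422))*(2676984 - 3023474) = (2661543 + ((-14 - 224) + (1*(-11))*422))*(-346490) = (2661543 + (-238 - 11*422))*(-346490) = (2661543 + (-238 - 4642))*(-346490) = (2661543 - 4880)*(-346490) = 2656663*(-346490) = -920507162870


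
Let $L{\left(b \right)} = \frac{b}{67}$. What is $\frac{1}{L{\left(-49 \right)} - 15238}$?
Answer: $- \frac{67}{1020995} \approx -6.5622 \cdot 10^{-5}$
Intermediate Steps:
$L{\left(b \right)} = \frac{b}{67}$ ($L{\left(b \right)} = b \frac{1}{67} = \frac{b}{67}$)
$\frac{1}{L{\left(-49 \right)} - 15238} = \frac{1}{\frac{1}{67} \left(-49\right) - 15238} = \frac{1}{- \frac{49}{67} - 15238} = \frac{1}{- \frac{1020995}{67}} = - \frac{67}{1020995}$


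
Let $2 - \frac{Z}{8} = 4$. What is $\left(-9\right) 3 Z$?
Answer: $432$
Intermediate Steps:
$Z = -16$ ($Z = 16 - 32 = -16$)
$\left(-9\right) 3 Z = \left(-9\right) 3 \left(-16\right) = \left(-27\right) \left(-16\right) = 432$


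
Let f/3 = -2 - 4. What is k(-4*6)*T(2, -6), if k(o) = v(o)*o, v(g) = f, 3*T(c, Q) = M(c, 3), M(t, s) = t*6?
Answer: 1728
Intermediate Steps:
M(t, s) = 6*t
f = -18 (f = 3*(-2 - 4) = 3*(-6) = -18)
T(c, Q) = 2*c (T(c, Q) = (6*c)/3 = 2*c)
v(g) = -18
k(o) = -18*o
k(-4*6)*T(2, -6) = (-(-72)*6)*(2*2) = -18*(-24)*4 = 432*4 = 1728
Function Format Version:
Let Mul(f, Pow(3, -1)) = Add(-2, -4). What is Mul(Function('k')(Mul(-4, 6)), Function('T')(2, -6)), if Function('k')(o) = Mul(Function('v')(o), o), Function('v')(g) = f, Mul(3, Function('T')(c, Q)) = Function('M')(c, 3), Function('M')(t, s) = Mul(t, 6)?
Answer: 1728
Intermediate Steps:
Function('M')(t, s) = Mul(6, t)
f = -18 (f = Mul(3, Add(-2, -4)) = Mul(3, -6) = -18)
Function('T')(c, Q) = Mul(2, c) (Function('T')(c, Q) = Mul(Rational(1, 3), Mul(6, c)) = Mul(2, c))
Function('v')(g) = -18
Function('k')(o) = Mul(-18, o)
Mul(Function('k')(Mul(-4, 6)), Function('T')(2, -6)) = Mul(Mul(-18, Mul(-4, 6)), Mul(2, 2)) = Mul(Mul(-18, -24), 4) = Mul(432, 4) = 1728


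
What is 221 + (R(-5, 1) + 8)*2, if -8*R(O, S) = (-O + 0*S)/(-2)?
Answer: 1901/8 ≈ 237.63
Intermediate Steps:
R(O, S) = -O/16 (R(O, S) = -(-O + 0*S)/(8*(-2)) = -(-O + 0)*(-1)/(8*2) = -(-O)*(-1)/(8*2) = -O/16)
221 + (R(-5, 1) + 8)*2 = 221 + (-1/16*(-5) + 8)*2 = 221 + (5/16 + 8)*2 = 221 + (133/16)*2 = 221 + 133/8 = 1901/8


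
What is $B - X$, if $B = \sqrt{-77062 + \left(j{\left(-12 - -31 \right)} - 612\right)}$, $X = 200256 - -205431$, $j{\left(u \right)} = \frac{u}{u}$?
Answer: $-405687 + i \sqrt{77673} \approx -4.0569 \cdot 10^{5} + 278.7 i$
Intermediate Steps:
$j{\left(u \right)} = 1$
$X = 405687$ ($X = 200256 + 205431 = 405687$)
$B = i \sqrt{77673}$ ($B = \sqrt{-77062 + \left(1 - 612\right)} = \sqrt{-77062 - 611} = \sqrt{-77673} = i \sqrt{77673} \approx 278.7 i$)
$B - X = i \sqrt{77673} - 405687 = -405687 + i \sqrt{77673}$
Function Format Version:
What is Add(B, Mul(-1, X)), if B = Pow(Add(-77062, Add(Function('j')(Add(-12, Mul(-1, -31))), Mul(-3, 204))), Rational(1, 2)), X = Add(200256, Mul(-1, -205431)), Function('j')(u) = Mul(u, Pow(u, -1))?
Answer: Add(-405687, Mul(I, Pow(77673, Rational(1, 2)))) ≈ Add(-4.0569e+5, Mul(278.70, I))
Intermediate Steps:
Function('j')(u) = 1
X = 405687 (X = Add(200256, 205431) = 405687)
B = Mul(I, Pow(77673, Rational(1, 2))) (B = Pow(Add(-77062, Add(1, Mul(-3, 204))), Rational(1, 2)) = Pow(Add(-77062, Add(1, -612)), Rational(1, 2)) = Pow(Add(-77062, -611), Rational(1, 2)) = Pow(-77673, Rational(1, 2)) = Mul(I, Pow(77673, Rational(1, 2))) ≈ Mul(278.70, I))
Add(B, Mul(-1, X)) = Add(Mul(I, Pow(77673, Rational(1, 2))), Mul(-1, 405687)) = Add(Mul(I, Pow(77673, Rational(1, 2))), -405687) = Add(-405687, Mul(I, Pow(77673, Rational(1, 2))))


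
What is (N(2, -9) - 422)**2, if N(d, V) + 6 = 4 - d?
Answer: 181476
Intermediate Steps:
N(d, V) = -2 - d (N(d, V) = -6 + (4 - d) = -2 - d)
(N(2, -9) - 422)**2 = ((-2 - 1*2) - 422)**2 = ((-2 - 2) - 422)**2 = (-4 - 422)**2 = (-426)**2 = 181476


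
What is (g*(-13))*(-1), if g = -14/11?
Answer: -182/11 ≈ -16.545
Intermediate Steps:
g = -14/11 (g = -14*1/11 = -14/11 ≈ -1.2727)
(g*(-13))*(-1) = -14/11*(-13)*(-1) = (182/11)*(-1) = -182/11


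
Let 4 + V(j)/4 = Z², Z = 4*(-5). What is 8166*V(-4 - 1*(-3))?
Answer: 12934944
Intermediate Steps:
Z = -20
V(j) = 1584 (V(j) = -16 + 4*(-20)² = -16 + 4*400 = -16 + 1600 = 1584)
8166*V(-4 - 1*(-3)) = 8166*1584 = 12934944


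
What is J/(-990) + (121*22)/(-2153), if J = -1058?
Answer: -178753/1065735 ≈ -0.16773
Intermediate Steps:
J/(-990) + (121*22)/(-2153) = -1058/(-990) + (121*22)/(-2153) = -1058*(-1/990) + 2662*(-1/2153) = 529/495 - 2662/2153 = -178753/1065735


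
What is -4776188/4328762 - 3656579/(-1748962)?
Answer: 3737544454171/3785420122522 ≈ 0.98735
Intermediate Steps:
-4776188/4328762 - 3656579/(-1748962) = -4776188*1/4328762 - 3656579*(-1/1748962) = -2388094/2164381 + 3656579/1748962 = 3737544454171/3785420122522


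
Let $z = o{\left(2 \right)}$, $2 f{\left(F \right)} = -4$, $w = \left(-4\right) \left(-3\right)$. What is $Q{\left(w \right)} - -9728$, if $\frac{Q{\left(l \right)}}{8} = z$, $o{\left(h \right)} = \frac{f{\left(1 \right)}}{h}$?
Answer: $9720$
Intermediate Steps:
$w = 12$
$f{\left(F \right)} = -2$ ($f{\left(F \right)} = \frac{1}{2} \left(-4\right) = -2$)
$o{\left(h \right)} = - \frac{2}{h}$
$z = -1$ ($z = - \frac{2}{2} = \left(-2\right) \frac{1}{2} = -1$)
$Q{\left(l \right)} = -8$ ($Q{\left(l \right)} = 8 \left(-1\right) = -8$)
$Q{\left(w \right)} - -9728 = -8 - -9728 = -8 + 9728 = 9720$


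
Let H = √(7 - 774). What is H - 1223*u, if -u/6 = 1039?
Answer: 7624182 + I*√767 ≈ 7.6242e+6 + 27.695*I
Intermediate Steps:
u = -6234 (u = -6*1039 = -6234)
H = I*√767 (H = √(-767) = I*√767 ≈ 27.695*I)
H - 1223*u = I*√767 - 1223*(-6234) = I*√767 + 7624182 = 7624182 + I*√767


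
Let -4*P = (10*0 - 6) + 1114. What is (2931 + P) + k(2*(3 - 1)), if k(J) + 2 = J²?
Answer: 2668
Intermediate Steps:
k(J) = -2 + J²
P = -277 (P = -((10*0 - 6) + 1114)/4 = -((0 - 6) + 1114)/4 = -(-6 + 1114)/4 = -¼*1108 = -277)
(2931 + P) + k(2*(3 - 1)) = (2931 - 277) + (-2 + (2*(3 - 1))²) = 2654 + (-2 + (2*2)²) = 2654 + (-2 + 4²) = 2654 + (-2 + 16) = 2654 + 14 = 2668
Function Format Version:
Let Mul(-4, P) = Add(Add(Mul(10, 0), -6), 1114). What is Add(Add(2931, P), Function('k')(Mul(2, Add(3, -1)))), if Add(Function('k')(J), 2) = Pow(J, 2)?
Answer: 2668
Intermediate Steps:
Function('k')(J) = Add(-2, Pow(J, 2))
P = -277 (P = Mul(Rational(-1, 4), Add(Add(Mul(10, 0), -6), 1114)) = Mul(Rational(-1, 4), Add(Add(0, -6), 1114)) = Mul(Rational(-1, 4), Add(-6, 1114)) = Mul(Rational(-1, 4), 1108) = -277)
Add(Add(2931, P), Function('k')(Mul(2, Add(3, -1)))) = Add(Add(2931, -277), Add(-2, Pow(Mul(2, Add(3, -1)), 2))) = Add(2654, Add(-2, Pow(Mul(2, 2), 2))) = Add(2654, Add(-2, Pow(4, 2))) = Add(2654, Add(-2, 16)) = Add(2654, 14) = 2668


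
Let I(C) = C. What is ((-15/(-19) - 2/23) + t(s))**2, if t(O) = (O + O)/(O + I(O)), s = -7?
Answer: 553536/190969 ≈ 2.8986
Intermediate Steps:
t(O) = 1 (t(O) = (O + O)/(O + O) = (2*O)/((2*O)) = (2*O)*(1/(2*O)) = 1)
((-15/(-19) - 2/23) + t(s))**2 = ((-15/(-19) - 2/23) + 1)**2 = ((-15*(-1/19) - 2*1/23) + 1)**2 = ((15/19 - 2/23) + 1)**2 = (307/437 + 1)**2 = (744/437)**2 = 553536/190969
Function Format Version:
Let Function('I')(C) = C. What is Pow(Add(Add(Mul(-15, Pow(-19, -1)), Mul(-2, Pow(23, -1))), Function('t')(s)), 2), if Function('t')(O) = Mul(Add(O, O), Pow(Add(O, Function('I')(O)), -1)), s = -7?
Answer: Rational(553536, 190969) ≈ 2.8986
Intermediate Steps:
Function('t')(O) = 1 (Function('t')(O) = Mul(Add(O, O), Pow(Add(O, O), -1)) = Mul(Mul(2, O), Pow(Mul(2, O), -1)) = Mul(Mul(2, O), Mul(Rational(1, 2), Pow(O, -1))) = 1)
Pow(Add(Add(Mul(-15, Pow(-19, -1)), Mul(-2, Pow(23, -1))), Function('t')(s)), 2) = Pow(Add(Add(Mul(-15, Pow(-19, -1)), Mul(-2, Pow(23, -1))), 1), 2) = Pow(Add(Add(Mul(-15, Rational(-1, 19)), Mul(-2, Rational(1, 23))), 1), 2) = Pow(Add(Add(Rational(15, 19), Rational(-2, 23)), 1), 2) = Pow(Add(Rational(307, 437), 1), 2) = Pow(Rational(744, 437), 2) = Rational(553536, 190969)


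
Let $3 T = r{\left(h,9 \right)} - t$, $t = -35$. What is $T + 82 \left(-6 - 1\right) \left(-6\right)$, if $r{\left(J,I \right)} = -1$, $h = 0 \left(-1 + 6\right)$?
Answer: $\frac{10366}{3} \approx 3455.3$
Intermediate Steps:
$h = 0$ ($h = 0 \cdot 5 = 0$)
$T = \frac{34}{3}$ ($T = \frac{-1 - -35}{3} = \frac{-1 + 35}{3} = \frac{1}{3} \cdot 34 = \frac{34}{3} \approx 11.333$)
$T + 82 \left(-6 - 1\right) \left(-6\right) = \frac{34}{3} + 82 \left(-6 - 1\right) \left(-6\right) = \frac{34}{3} + 82 \left(\left(-7\right) \left(-6\right)\right) = \frac{34}{3} + 82 \cdot 42 = \frac{34}{3} + 3444 = \frac{10366}{3}$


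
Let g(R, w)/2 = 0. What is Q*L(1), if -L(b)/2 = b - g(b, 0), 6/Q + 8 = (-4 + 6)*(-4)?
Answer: 3/4 ≈ 0.75000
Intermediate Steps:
g(R, w) = 0 (g(R, w) = 2*0 = 0)
Q = -3/8 (Q = 6/(-8 + (-4 + 6)*(-4)) = 6/(-8 + 2*(-4)) = 6/(-8 - 8) = 6/(-16) = 6*(-1/16) = -3/8 ≈ -0.37500)
L(b) = -2*b (L(b) = -2*(b - 1*0) = -2*(b + 0) = -2*b)
Q*L(1) = -(-3)/4 = -3/8*(-2) = 3/4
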